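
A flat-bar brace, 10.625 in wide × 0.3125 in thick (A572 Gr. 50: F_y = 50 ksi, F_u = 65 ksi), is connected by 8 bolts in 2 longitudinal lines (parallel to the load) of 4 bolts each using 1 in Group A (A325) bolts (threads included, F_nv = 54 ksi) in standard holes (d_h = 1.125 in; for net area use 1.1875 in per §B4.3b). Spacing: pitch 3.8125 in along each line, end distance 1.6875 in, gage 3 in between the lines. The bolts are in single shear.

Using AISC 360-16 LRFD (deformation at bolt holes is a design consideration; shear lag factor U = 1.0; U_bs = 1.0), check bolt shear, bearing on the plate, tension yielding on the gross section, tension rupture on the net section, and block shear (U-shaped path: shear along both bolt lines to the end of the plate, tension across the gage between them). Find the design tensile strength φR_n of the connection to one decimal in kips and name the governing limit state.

Bolt shear: A_b = π(1)²/4 = 0.7854 in². φR_n = 0.75 × 54 × 0.7854 × 8 × 1 = 254.5 kips.
Bearing (0.3125 in plate, F_u = 65 ksi): end bolts L_c = 1.6875 − 1.125/2 = 1.125, R_n = min(1.2×1.125×0.3125×65, 2.4×1×0.3125×65) = 27.422 kips/bolt; interior L_c = 3.8125 − 1.125 = 2.6875, R_n = 48.75 kips/bolt. φR_n = 0.75 × (2×27.422 + 6×48.75) = 260.5 kips.
Tension yield (gross): A_g = 10.625×0.3125 = 3.3203 in². φR_n = 0.90 × 50 × 3.3203 = 149.4 kips.
Tension rupture (net): A_n = (10.625 − 2×1.1875)×0.3125 = 2.5781 in² (U = 1.0, A_e = A_n). φR_n = 0.75 × 65 × 2.5781 = 125.7 kips.
Block shear: shear path 2×[1.6875+3×3.8125] = 2×13.125 in, A_gv = 8.2031, A_nv = 2×(13.125 − 3.5×1.1875)×0.3125 = 5.6055 in²; tension across gage: (3 − 1×1.1875)×0.3125 = 0.56641 in². R_n = min(0.6×65×5.6055, 0.6×50×8.2031) + 1.0×65×0.56641 = min(218.61, 246.09) + 36.817 = 255.43 kips. φR_n = 0.75 × 255.43 = 191.6 kips.
Governing: min(254.5, 260.5, 149.4, 125.7, 191.6) = 125.7 kips → net-section rupture.

125.7 kips (net-section rupture governs)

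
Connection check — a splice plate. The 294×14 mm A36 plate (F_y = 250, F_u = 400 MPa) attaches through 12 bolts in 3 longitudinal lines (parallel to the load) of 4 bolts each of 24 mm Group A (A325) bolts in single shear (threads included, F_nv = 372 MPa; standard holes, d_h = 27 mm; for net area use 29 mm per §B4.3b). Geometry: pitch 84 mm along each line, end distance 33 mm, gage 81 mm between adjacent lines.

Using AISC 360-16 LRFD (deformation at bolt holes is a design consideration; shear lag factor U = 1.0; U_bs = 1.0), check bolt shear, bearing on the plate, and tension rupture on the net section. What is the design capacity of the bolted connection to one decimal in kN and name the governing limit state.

869.4 kN (net-section rupture governs)

Bolt shear: A_b = π(24)²/4 = 452.39 mm². φR_n = 0.75 × 372 × 452.39 × 12 × 1 = 1514.6 kN.
Bearing (14 mm plate, F_u = 400 MPa): end bolts L_c = 33 − 27/2 = 19.5, R_n = min(1.2×19.5×14×400, 2.4×24×14×400) = 131.04 kN/bolt; interior L_c = 84 − 27 = 57, R_n = 322.56 kN/bolt. φR_n = 0.75 × (3×131.04 + 9×322.56) = 2472.1 kN.
Tension rupture (net): A_n = (294 − 3×29)×14 = 2898 mm² (U = 1.0, A_e = A_n). φR_n = 0.75 × 400 × 2898 = 869.4 kN.
Governing: min(1514.6, 2472.1, 869.4) = 869.4 kN → net-section rupture.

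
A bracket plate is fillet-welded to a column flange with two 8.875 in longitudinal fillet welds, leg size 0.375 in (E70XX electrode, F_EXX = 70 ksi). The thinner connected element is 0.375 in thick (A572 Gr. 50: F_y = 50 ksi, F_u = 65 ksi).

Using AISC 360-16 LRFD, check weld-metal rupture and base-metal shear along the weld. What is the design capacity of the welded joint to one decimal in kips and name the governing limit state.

Weld metal: throat = 0.707×0.375 = 0.26513 in, L = 2×8.875 = 17.75 in. φR_n = 0.75 × 0.6 × 70 × 0.26513 × 17.75 = 148.2 kips.
Base metal shear (0.375 in plate): yield φR_n = 1.0×0.6×50×0.375×17.75 = 199.7 kips; rupture φR_n = 0.75×0.6×65×0.375×17.75 = 194.7 kips; take 194.7 kips (rupture).
Governing: min(148.2, 194.7) = 148.2 kips → weld metal.

148.2 kips (weld metal governs)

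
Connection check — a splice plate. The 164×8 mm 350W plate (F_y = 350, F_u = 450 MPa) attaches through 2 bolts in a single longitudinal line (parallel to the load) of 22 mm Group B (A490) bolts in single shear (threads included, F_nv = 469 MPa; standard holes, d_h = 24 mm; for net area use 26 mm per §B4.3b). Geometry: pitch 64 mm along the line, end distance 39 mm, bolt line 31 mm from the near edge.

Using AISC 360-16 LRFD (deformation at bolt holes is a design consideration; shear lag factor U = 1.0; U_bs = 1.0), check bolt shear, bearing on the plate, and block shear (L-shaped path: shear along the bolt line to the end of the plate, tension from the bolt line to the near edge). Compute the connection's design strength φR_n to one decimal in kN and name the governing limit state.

Bolt shear: A_b = π(22)²/4 = 380.13 mm². φR_n = 0.75 × 469 × 380.13 × 2 × 1 = 267.4 kN.
Bearing (8 mm plate, F_u = 450 MPa): end bolts L_c = 39 − 24/2 = 27, R_n = min(1.2×27×8×450, 2.4×22×8×450) = 116.64 kN/bolt; interior L_c = 64 − 24 = 40, R_n = 172.8 kN/bolt. φR_n = 0.75 × (1×116.64 + 1×172.8) = 217.1 kN.
Block shear: shear path 1×[39+1×64] = 1×103 mm, A_gv = 824, A_nv = 1×(103 − 1.5×26)×8 = 512 mm²; tension to near edge: (31 − 0.5×26)×8 = 144 mm². R_n = min(0.6×450×512, 0.6×350×824) + 1.0×450×144 = min(138.24, 173.04) + 64.8 = 203.04 kN. φR_n = 0.75 × 203.04 = 152.3 kN.
Governing: min(267.4, 217.1, 152.3) = 152.3 kN → block shear.

152.3 kN (block shear governs)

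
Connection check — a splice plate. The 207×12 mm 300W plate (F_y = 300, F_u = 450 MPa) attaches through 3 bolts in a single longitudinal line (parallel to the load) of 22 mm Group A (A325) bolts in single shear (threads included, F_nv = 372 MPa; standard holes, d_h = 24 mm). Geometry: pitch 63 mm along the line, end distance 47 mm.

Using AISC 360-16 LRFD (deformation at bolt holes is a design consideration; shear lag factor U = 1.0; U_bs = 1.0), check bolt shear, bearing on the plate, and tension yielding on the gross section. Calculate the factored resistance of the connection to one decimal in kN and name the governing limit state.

Bolt shear: A_b = π(22)²/4 = 380.13 mm². φR_n = 0.75 × 372 × 380.13 × 3 × 1 = 318.2 kN.
Bearing (12 mm plate, F_u = 450 MPa): end bolts L_c = 47 − 24/2 = 35, R_n = min(1.2×35×12×450, 2.4×22×12×450) = 226.8 kN/bolt; interior L_c = 63 − 24 = 39, R_n = 252.72 kN/bolt. φR_n = 0.75 × (1×226.8 + 2×252.72) = 549.2 kN.
Tension yield (gross): A_g = 207×12 = 2484 mm². φR_n = 0.90 × 300 × 2484 = 670.7 kN.
Governing: min(318.2, 549.2, 670.7) = 318.2 kN → bolt shear.

318.2 kN (bolt shear governs)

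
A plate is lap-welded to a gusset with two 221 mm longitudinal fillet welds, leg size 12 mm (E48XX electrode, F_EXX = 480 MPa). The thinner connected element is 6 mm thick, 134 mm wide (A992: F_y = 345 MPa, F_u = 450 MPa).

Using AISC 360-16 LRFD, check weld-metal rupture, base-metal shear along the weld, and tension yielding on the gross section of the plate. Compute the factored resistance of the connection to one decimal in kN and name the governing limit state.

249.6 kN (gross-section yield governs)

Weld metal: throat = 0.707×12 = 8.484 mm, L = 2×221 = 442 mm. φR_n = 0.75 × 0.6 × 480 × 8.484 × 442 = 810.0 kN.
Base metal shear (6 mm plate): yield φR_n = 1.0×0.6×345×6×442 = 549.0 kN; rupture φR_n = 0.75×0.6×450×6×442 = 537.0 kN; take 537.0 kN (rupture).
Tension yield (gross): A_g = 134×6 = 804 mm². φR_n = 0.90 × 345 × 804 = 249.6 kN.
Governing: min(810.0, 537.0, 249.6) = 249.6 kN → gross-section yield.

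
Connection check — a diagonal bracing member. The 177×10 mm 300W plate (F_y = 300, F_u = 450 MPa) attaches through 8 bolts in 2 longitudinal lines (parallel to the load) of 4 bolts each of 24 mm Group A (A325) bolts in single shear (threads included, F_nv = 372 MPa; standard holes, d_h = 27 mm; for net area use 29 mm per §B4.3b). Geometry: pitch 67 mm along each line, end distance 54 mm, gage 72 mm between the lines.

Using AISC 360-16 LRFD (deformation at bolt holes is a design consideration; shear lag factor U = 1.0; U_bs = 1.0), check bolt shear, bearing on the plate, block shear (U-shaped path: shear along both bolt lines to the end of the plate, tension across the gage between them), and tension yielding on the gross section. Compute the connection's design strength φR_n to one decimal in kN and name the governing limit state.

Bolt shear: A_b = π(24)²/4 = 452.39 mm². φR_n = 0.75 × 372 × 452.39 × 8 × 1 = 1009.7 kN.
Bearing (10 mm plate, F_u = 450 MPa): end bolts L_c = 54 − 27/2 = 40.5, R_n = min(1.2×40.5×10×450, 2.4×24×10×450) = 218.7 kN/bolt; interior L_c = 67 − 27 = 40, R_n = 216 kN/bolt. φR_n = 0.75 × (2×218.7 + 6×216) = 1300.1 kN.
Block shear: shear path 2×[54+3×67] = 2×255 mm, A_gv = 5100, A_nv = 2×(255 − 3.5×29)×10 = 3070 mm²; tension across gage: (72 − 1×29)×10 = 430 mm². R_n = min(0.6×450×3070, 0.6×300×5100) + 1.0×450×430 = min(828.9, 918) + 193.5 = 1022.4 kN. φR_n = 0.75 × 1022.4 = 766.8 kN.
Tension yield (gross): A_g = 177×10 = 1770 mm². φR_n = 0.90 × 300 × 1770 = 477.9 kN.
Governing: min(1009.7, 1300.1, 766.8, 477.9) = 477.9 kN → gross-section yield.

477.9 kN (gross-section yield governs)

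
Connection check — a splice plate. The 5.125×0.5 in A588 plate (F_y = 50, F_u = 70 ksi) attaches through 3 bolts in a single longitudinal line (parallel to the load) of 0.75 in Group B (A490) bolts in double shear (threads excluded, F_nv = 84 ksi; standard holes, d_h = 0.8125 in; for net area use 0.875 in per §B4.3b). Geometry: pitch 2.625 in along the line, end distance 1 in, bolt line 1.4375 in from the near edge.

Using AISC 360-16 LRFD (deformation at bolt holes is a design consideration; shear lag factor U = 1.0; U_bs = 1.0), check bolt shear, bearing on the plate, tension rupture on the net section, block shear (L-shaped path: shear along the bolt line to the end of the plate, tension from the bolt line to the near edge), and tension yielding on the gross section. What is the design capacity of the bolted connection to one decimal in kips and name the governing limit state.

90.2 kips (block shear governs)

Bolt shear: A_b = π(0.75)²/4 = 0.44179 in². φR_n = 0.75 × 84 × 0.44179 × 3 × 2 = 167.0 kips.
Bearing (0.5 in plate, F_u = 70 ksi): end bolts L_c = 1 − 0.8125/2 = 0.59375, R_n = min(1.2×0.59375×0.5×70, 2.4×0.75×0.5×70) = 24.938 kips/bolt; interior L_c = 2.625 − 0.8125 = 1.8125, R_n = 63 kips/bolt. φR_n = 0.75 × (1×24.938 + 2×63) = 113.2 kips.
Tension rupture (net): A_n = (5.125 − 1×0.875)×0.5 = 2.125 in² (U = 1.0, A_e = A_n). φR_n = 0.75 × 70 × 2.125 = 111.6 kips.
Block shear: shear path 1×[1+2×2.625] = 1×6.25 in, A_gv = 3.125, A_nv = 1×(6.25 − 2.5×0.875)×0.5 = 2.0313 in²; tension to near edge: (1.4375 − 0.5×0.875)×0.5 = 0.5 in². R_n = min(0.6×70×2.0313, 0.6×50×3.125) + 1.0×70×0.5 = min(85.315, 93.75) + 35 = 120.32 kips. φR_n = 0.75 × 120.32 = 90.2 kips.
Tension yield (gross): A_g = 5.125×0.5 = 2.5625 in². φR_n = 0.90 × 50 × 2.5625 = 115.3 kips.
Governing: min(167.0, 113.2, 111.6, 90.2, 115.3) = 90.2 kips → block shear.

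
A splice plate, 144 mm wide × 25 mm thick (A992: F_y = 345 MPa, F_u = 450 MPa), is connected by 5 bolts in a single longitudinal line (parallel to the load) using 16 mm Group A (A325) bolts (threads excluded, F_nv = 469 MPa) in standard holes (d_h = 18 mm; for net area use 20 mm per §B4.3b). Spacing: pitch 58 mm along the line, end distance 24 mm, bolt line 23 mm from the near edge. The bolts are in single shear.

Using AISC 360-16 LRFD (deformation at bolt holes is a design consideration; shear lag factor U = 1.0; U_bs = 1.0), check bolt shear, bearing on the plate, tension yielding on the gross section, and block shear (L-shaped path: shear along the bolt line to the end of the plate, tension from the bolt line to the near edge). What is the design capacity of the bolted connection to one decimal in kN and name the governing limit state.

353.6 kN (bolt shear governs)

Bolt shear: A_b = π(16)²/4 = 201.06 mm². φR_n = 0.75 × 469 × 201.06 × 5 × 1 = 353.6 kN.
Bearing (25 mm plate, F_u = 450 MPa): end bolts L_c = 24 − 18/2 = 15, R_n = min(1.2×15×25×450, 2.4×16×25×450) = 202.5 kN/bolt; interior L_c = 58 − 18 = 40, R_n = 432 kN/bolt. φR_n = 0.75 × (1×202.5 + 4×432) = 1447.9 kN.
Tension yield (gross): A_g = 144×25 = 3600 mm². φR_n = 0.90 × 345 × 3600 = 1117.8 kN.
Block shear: shear path 1×[24+4×58] = 1×256 mm, A_gv = 6400, A_nv = 1×(256 − 4.5×20)×25 = 4150 mm²; tension to near edge: (23 − 0.5×20)×25 = 325 mm². R_n = min(0.6×450×4150, 0.6×345×6400) + 1.0×450×325 = min(1120.5, 1324.8) + 146.25 = 1266.8 kN. φR_n = 0.75 × 1266.8 = 950.1 kN.
Governing: min(353.6, 1447.9, 1117.8, 950.1) = 353.6 kN → bolt shear.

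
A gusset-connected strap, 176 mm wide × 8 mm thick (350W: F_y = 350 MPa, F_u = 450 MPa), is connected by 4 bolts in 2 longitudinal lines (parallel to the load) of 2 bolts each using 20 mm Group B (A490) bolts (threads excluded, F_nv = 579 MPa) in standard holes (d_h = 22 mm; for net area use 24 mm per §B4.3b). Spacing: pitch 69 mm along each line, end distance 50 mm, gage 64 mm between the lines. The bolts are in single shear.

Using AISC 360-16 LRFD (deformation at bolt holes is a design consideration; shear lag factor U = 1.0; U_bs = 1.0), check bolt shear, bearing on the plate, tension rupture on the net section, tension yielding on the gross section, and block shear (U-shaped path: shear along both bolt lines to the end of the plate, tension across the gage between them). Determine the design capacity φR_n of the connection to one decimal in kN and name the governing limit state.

345.6 kN (net-section rupture governs)

Bolt shear: A_b = π(20)²/4 = 314.16 mm². φR_n = 0.75 × 579 × 314.16 × 4 × 1 = 545.7 kN.
Bearing (8 mm plate, F_u = 450 MPa): end bolts L_c = 50 − 22/2 = 39, R_n = min(1.2×39×8×450, 2.4×20×8×450) = 168.48 kN/bolt; interior L_c = 69 − 22 = 47, R_n = 172.8 kN/bolt. φR_n = 0.75 × (2×168.48 + 2×172.8) = 511.9 kN.
Tension rupture (net): A_n = (176 − 2×24)×8 = 1024 mm² (U = 1.0, A_e = A_n). φR_n = 0.75 × 450 × 1024 = 345.6 kN.
Tension yield (gross): A_g = 176×8 = 1408 mm². φR_n = 0.90 × 350 × 1408 = 443.5 kN.
Block shear: shear path 2×[50+1×69] = 2×119 mm, A_gv = 1904, A_nv = 2×(119 − 1.5×24)×8 = 1328 mm²; tension across gage: (64 − 1×24)×8 = 320 mm². R_n = min(0.6×450×1328, 0.6×350×1904) + 1.0×450×320 = min(358.56, 399.84) + 144 = 502.56 kN. φR_n = 0.75 × 502.56 = 376.9 kN.
Governing: min(545.7, 511.9, 345.6, 443.5, 376.9) = 345.6 kN → net-section rupture.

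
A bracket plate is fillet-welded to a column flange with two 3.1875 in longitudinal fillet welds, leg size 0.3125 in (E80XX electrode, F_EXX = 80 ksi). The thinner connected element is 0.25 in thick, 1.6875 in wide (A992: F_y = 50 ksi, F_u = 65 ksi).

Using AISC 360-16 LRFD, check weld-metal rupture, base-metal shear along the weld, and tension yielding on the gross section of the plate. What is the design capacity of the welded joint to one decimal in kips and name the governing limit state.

Weld metal: throat = 0.707×0.3125 = 0.22094 in, L = 2×3.1875 = 6.375 in. φR_n = 0.75 × 0.6 × 80 × 0.22094 × 6.375 = 50.7 kips.
Base metal shear (0.25 in plate): yield φR_n = 1.0×0.6×50×0.25×6.375 = 47.8 kips; rupture φR_n = 0.75×0.6×65×0.25×6.375 = 46.6 kips; take 46.6 kips (rupture).
Tension yield (gross): A_g = 1.6875×0.25 = 0.42188 in². φR_n = 0.90 × 50 × 0.42188 = 19.0 kips.
Governing: min(50.7, 46.6, 19.0) = 19.0 kips → gross-section yield.

19.0 kips (gross-section yield governs)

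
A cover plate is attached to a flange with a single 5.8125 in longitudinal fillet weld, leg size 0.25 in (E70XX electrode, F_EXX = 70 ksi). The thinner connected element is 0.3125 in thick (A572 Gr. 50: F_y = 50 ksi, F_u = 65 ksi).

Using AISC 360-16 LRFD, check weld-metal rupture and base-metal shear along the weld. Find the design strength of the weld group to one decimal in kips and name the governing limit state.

Weld metal: throat = 0.707×0.25 = 0.17675 in, L = 5.8125 in. φR_n = 0.75 × 0.6 × 70 × 0.17675 × 5.8125 = 32.4 kips.
Base metal shear (0.3125 in plate): yield φR_n = 1.0×0.6×50×0.3125×5.8125 = 54.5 kips; rupture φR_n = 0.75×0.6×65×0.3125×5.8125 = 53.1 kips; take 53.1 kips (rupture).
Governing: min(32.4, 53.1) = 32.4 kips → weld metal.

32.4 kips (weld metal governs)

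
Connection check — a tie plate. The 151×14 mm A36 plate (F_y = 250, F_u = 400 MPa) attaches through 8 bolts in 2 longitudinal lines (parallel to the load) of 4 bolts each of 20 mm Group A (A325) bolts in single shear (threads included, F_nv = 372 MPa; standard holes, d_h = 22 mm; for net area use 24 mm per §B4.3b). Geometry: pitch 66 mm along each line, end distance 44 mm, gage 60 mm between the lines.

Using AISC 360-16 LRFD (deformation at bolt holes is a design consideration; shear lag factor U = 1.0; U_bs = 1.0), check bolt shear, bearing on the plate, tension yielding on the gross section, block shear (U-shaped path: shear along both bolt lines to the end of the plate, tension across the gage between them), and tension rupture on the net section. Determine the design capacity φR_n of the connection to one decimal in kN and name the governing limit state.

432.6 kN (net-section rupture governs)

Bolt shear: A_b = π(20)²/4 = 314.16 mm². φR_n = 0.75 × 372 × 314.16 × 8 × 1 = 701.2 kN.
Bearing (14 mm plate, F_u = 400 MPa): end bolts L_c = 44 − 22/2 = 33, R_n = min(1.2×33×14×400, 2.4×20×14×400) = 221.76 kN/bolt; interior L_c = 66 − 22 = 44, R_n = 268.8 kN/bolt. φR_n = 0.75 × (2×221.76 + 6×268.8) = 1542.2 kN.
Tension yield (gross): A_g = 151×14 = 2114 mm². φR_n = 0.90 × 250 × 2114 = 475.7 kN.
Block shear: shear path 2×[44+3×66] = 2×242 mm, A_gv = 6776, A_nv = 2×(242 − 3.5×24)×14 = 4424 mm²; tension across gage: (60 − 1×24)×14 = 504 mm². R_n = min(0.6×400×4424, 0.6×250×6776) + 1.0×400×504 = min(1061.8, 1016.4) + 201.6 = 1218 kN. φR_n = 0.75 × 1218 = 913.5 kN.
Tension rupture (net): A_n = (151 − 2×24)×14 = 1442 mm² (U = 1.0, A_e = A_n). φR_n = 0.75 × 400 × 1442 = 432.6 kN.
Governing: min(701.2, 1542.2, 475.7, 913.5, 432.6) = 432.6 kN → net-section rupture.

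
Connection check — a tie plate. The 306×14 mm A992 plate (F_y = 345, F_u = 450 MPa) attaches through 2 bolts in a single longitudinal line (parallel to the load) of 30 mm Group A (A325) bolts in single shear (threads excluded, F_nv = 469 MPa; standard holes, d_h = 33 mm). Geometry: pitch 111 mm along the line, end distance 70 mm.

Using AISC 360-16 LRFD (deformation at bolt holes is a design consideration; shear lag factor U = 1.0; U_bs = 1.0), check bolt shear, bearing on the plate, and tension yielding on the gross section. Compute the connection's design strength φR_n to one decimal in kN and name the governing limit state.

497.3 kN (bolt shear governs)

Bolt shear: A_b = π(30)²/4 = 706.86 mm². φR_n = 0.75 × 469 × 706.86 × 2 × 1 = 497.3 kN.
Bearing (14 mm plate, F_u = 450 MPa): end bolts L_c = 70 − 33/2 = 53.5, R_n = min(1.2×53.5×14×450, 2.4×30×14×450) = 404.46 kN/bolt; interior L_c = 111 − 33 = 78, R_n = 453.6 kN/bolt. φR_n = 0.75 × (1×404.46 + 1×453.6) = 643.5 kN.
Tension yield (gross): A_g = 306×14 = 4284 mm². φR_n = 0.90 × 345 × 4284 = 1330.2 kN.
Governing: min(497.3, 643.5, 1330.2) = 497.3 kN → bolt shear.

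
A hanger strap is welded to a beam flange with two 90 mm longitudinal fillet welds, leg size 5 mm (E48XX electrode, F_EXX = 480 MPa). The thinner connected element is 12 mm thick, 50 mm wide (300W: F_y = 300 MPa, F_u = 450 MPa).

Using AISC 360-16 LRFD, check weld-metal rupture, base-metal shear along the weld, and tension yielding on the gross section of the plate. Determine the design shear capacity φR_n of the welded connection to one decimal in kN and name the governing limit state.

137.4 kN (weld metal governs)

Weld metal: throat = 0.707×5 = 3.535 mm, L = 2×90 = 180 mm. φR_n = 0.75 × 0.6 × 480 × 3.535 × 180 = 137.4 kN.
Base metal shear (12 mm plate): yield φR_n = 1.0×0.6×300×12×180 = 388.8 kN; rupture φR_n = 0.75×0.6×450×12×180 = 437.4 kN; take 388.8 kN (yield).
Tension yield (gross): A_g = 50×12 = 600 mm². φR_n = 0.90 × 300 × 600 = 162.0 kN.
Governing: min(137.4, 388.8, 162.0) = 137.4 kN → weld metal.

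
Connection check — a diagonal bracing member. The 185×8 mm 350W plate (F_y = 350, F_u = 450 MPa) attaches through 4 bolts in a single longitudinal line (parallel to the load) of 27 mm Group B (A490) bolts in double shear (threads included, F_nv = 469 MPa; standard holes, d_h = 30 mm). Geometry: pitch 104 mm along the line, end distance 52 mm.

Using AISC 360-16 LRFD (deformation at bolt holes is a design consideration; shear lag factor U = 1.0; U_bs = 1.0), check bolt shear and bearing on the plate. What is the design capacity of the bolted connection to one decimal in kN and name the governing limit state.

644.8 kN (bearing governs)

Bolt shear: A_b = π(27)²/4 = 572.56 mm². φR_n = 0.75 × 469 × 572.56 × 4 × 2 = 1611.2 kN.
Bearing (8 mm plate, F_u = 450 MPa): end bolts L_c = 52 − 30/2 = 37, R_n = min(1.2×37×8×450, 2.4×27×8×450) = 159.84 kN/bolt; interior L_c = 104 − 30 = 74, R_n = 233.28 kN/bolt. φR_n = 0.75 × (1×159.84 + 3×233.28) = 644.8 kN.
Governing: min(1611.2, 644.8) = 644.8 kN → bearing.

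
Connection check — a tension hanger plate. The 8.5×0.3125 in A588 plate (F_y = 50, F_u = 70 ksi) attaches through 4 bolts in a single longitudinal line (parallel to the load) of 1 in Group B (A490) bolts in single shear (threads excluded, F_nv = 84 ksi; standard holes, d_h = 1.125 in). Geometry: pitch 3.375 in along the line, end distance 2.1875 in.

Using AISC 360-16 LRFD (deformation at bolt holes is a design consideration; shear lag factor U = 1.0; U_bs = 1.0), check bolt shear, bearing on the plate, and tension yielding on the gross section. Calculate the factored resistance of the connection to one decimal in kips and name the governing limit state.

Bolt shear: A_b = π(1)²/4 = 0.7854 in². φR_n = 0.75 × 84 × 0.7854 × 4 × 1 = 197.9 kips.
Bearing (0.3125 in plate, F_u = 70 ksi): end bolts L_c = 2.1875 − 1.125/2 = 1.625, R_n = min(1.2×1.625×0.3125×70, 2.4×1×0.3125×70) = 42.656 kips/bolt; interior L_c = 3.375 − 1.125 = 2.25, R_n = 52.5 kips/bolt. φR_n = 0.75 × (1×42.656 + 3×52.5) = 150.1 kips.
Tension yield (gross): A_g = 8.5×0.3125 = 2.6563 in². φR_n = 0.90 × 50 × 2.6563 = 119.5 kips.
Governing: min(197.9, 150.1, 119.5) = 119.5 kips → gross-section yield.

119.5 kips (gross-section yield governs)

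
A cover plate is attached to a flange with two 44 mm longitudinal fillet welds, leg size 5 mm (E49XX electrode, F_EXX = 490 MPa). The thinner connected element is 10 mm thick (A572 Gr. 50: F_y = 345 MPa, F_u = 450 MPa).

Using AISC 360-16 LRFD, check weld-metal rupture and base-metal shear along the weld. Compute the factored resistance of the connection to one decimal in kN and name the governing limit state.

Weld metal: throat = 0.707×5 = 3.535 mm, L = 2×44 = 88 mm. φR_n = 0.75 × 0.6 × 490 × 3.535 × 88 = 68.6 kN.
Base metal shear (10 mm plate): yield φR_n = 1.0×0.6×345×10×88 = 182.2 kN; rupture φR_n = 0.75×0.6×450×10×88 = 178.2 kN; take 178.2 kN (rupture).
Governing: min(68.6, 178.2) = 68.6 kN → weld metal.

68.6 kN (weld metal governs)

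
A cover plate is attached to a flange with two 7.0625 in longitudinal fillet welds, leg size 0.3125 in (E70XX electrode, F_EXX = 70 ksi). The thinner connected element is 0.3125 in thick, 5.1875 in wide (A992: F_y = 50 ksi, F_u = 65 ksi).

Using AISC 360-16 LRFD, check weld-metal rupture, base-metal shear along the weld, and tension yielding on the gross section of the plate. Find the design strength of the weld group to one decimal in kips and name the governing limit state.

Weld metal: throat = 0.707×0.3125 = 0.22094 in, L = 2×7.0625 = 14.125 in. φR_n = 0.75 × 0.6 × 70 × 0.22094 × 14.125 = 98.3 kips.
Base metal shear (0.3125 in plate): yield φR_n = 1.0×0.6×50×0.3125×14.125 = 132.4 kips; rupture φR_n = 0.75×0.6×65×0.3125×14.125 = 129.1 kips; take 129.1 kips (rupture).
Tension yield (gross): A_g = 5.1875×0.3125 = 1.6211 in². φR_n = 0.90 × 50 × 1.6211 = 72.9 kips.
Governing: min(98.3, 129.1, 72.9) = 72.9 kips → gross-section yield.

72.9 kips (gross-section yield governs)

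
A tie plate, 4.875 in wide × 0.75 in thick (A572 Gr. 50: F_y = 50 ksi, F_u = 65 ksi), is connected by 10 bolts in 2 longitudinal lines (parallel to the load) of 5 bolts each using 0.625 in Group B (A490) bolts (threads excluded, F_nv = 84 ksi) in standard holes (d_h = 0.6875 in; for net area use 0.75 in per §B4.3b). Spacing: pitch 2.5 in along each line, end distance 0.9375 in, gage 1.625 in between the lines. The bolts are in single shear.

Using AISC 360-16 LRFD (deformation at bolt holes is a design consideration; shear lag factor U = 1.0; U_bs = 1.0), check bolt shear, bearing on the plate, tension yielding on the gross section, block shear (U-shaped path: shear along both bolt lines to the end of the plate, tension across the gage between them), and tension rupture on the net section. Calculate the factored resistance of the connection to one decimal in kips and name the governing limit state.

Bolt shear: A_b = π(0.625)²/4 = 0.3068 in². φR_n = 0.75 × 84 × 0.3068 × 10 × 1 = 193.3 kips.
Bearing (0.75 in plate, F_u = 65 ksi): end bolts L_c = 0.9375 − 0.6875/2 = 0.59375, R_n = min(1.2×0.59375×0.75×65, 2.4×0.625×0.75×65) = 34.734 kips/bolt; interior L_c = 2.5 − 0.6875 = 1.8125, R_n = 73.125 kips/bolt. φR_n = 0.75 × (2×34.734 + 8×73.125) = 490.9 kips.
Tension yield (gross): A_g = 4.875×0.75 = 3.6563 in². φR_n = 0.90 × 50 × 3.6563 = 164.5 kips.
Block shear: shear path 2×[0.9375+4×2.5] = 2×10.9375 in, A_gv = 16.406, A_nv = 2×(10.9375 − 4.5×0.75)×0.75 = 11.344 in²; tension across gage: (1.625 − 1×0.75)×0.75 = 0.65625 in². R_n = min(0.6×65×11.344, 0.6×50×16.406) + 1.0×65×0.65625 = min(442.42, 492.18) + 42.656 = 485.08 kips. φR_n = 0.75 × 485.08 = 363.8 kips.
Tension rupture (net): A_n = (4.875 − 2×0.75)×0.75 = 2.5313 in² (U = 1.0, A_e = A_n). φR_n = 0.75 × 65 × 2.5313 = 123.4 kips.
Governing: min(193.3, 490.9, 164.5, 363.8, 123.4) = 123.4 kips → net-section rupture.

123.4 kips (net-section rupture governs)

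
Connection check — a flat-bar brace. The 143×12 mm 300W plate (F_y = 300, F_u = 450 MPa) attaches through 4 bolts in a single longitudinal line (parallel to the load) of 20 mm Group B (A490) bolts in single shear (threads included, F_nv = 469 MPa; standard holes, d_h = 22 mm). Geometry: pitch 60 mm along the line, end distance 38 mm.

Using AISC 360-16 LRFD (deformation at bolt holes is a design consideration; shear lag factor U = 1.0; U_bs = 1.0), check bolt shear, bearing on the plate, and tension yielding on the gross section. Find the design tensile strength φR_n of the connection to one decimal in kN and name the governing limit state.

Bolt shear: A_b = π(20)²/4 = 314.16 mm². φR_n = 0.75 × 469 × 314.16 × 4 × 1 = 442.0 kN.
Bearing (12 mm plate, F_u = 450 MPa): end bolts L_c = 38 − 22/2 = 27, R_n = min(1.2×27×12×450, 2.4×20×12×450) = 174.96 kN/bolt; interior L_c = 60 − 22 = 38, R_n = 246.24 kN/bolt. φR_n = 0.75 × (1×174.96 + 3×246.24) = 685.3 kN.
Tension yield (gross): A_g = 143×12 = 1716 mm². φR_n = 0.90 × 300 × 1716 = 463.3 kN.
Governing: min(442.0, 685.3, 463.3) = 442.0 kN → bolt shear.

442.0 kN (bolt shear governs)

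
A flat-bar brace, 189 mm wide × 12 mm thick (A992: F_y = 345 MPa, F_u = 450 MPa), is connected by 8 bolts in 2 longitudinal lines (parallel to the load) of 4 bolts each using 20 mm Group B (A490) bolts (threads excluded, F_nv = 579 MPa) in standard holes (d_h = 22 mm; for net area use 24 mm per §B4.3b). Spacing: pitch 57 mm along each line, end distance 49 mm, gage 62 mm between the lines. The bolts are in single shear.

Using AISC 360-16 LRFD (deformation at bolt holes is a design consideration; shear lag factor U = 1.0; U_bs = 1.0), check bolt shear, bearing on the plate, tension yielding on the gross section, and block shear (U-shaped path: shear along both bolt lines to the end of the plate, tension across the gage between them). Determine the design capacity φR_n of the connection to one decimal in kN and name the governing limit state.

Bolt shear: A_b = π(20)²/4 = 314.16 mm². φR_n = 0.75 × 579 × 314.16 × 8 × 1 = 1091.4 kN.
Bearing (12 mm plate, F_u = 450 MPa): end bolts L_c = 49 − 22/2 = 38, R_n = min(1.2×38×12×450, 2.4×20×12×450) = 246.24 kN/bolt; interior L_c = 57 − 22 = 35, R_n = 226.8 kN/bolt. φR_n = 0.75 × (2×246.24 + 6×226.8) = 1390.0 kN.
Tension yield (gross): A_g = 189×12 = 2268 mm². φR_n = 0.90 × 345 × 2268 = 704.2 kN.
Block shear: shear path 2×[49+3×57] = 2×220 mm, A_gv = 5280, A_nv = 2×(220 − 3.5×24)×12 = 3264 mm²; tension across gage: (62 − 1×24)×12 = 456 mm². R_n = min(0.6×450×3264, 0.6×345×5280) + 1.0×450×456 = min(881.28, 1093) + 205.2 = 1086.5 kN. φR_n = 0.75 × 1086.5 = 814.9 kN.
Governing: min(1091.4, 1390.0, 704.2, 814.9) = 704.2 kN → gross-section yield.

704.2 kN (gross-section yield governs)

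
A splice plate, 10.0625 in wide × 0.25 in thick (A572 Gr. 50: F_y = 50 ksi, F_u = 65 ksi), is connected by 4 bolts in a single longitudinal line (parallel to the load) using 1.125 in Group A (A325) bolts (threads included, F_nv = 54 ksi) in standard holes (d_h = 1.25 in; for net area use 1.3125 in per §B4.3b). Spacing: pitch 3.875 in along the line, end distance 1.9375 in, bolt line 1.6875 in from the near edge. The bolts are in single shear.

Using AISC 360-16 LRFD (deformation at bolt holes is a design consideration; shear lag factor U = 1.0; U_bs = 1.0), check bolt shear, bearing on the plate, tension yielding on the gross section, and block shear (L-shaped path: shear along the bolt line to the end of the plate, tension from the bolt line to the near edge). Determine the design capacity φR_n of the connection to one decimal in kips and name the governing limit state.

78.2 kips (block shear governs)

Bolt shear: A_b = π(1.125)²/4 = 0.99402 in². φR_n = 0.75 × 54 × 0.99402 × 4 × 1 = 161.0 kips.
Bearing (0.25 in plate, F_u = 65 ksi): end bolts L_c = 1.9375 − 1.25/2 = 1.3125, R_n = min(1.2×1.3125×0.25×65, 2.4×1.125×0.25×65) = 25.594 kips/bolt; interior L_c = 3.875 − 1.25 = 2.625, R_n = 43.875 kips/bolt. φR_n = 0.75 × (1×25.594 + 3×43.875) = 117.9 kips.
Tension yield (gross): A_g = 10.0625×0.25 = 2.5156 in². φR_n = 0.90 × 50 × 2.5156 = 113.2 kips.
Block shear: shear path 1×[1.9375+3×3.875] = 1×13.5625 in, A_gv = 3.3906, A_nv = 1×(13.5625 − 3.5×1.3125)×0.25 = 2.2422 in²; tension to near edge: (1.6875 − 0.5×1.3125)×0.25 = 0.25781 in². R_n = min(0.6×65×2.2422, 0.6×50×3.3906) + 1.0×65×0.25781 = min(87.446, 101.72) + 16.758 = 104.2 kips. φR_n = 0.75 × 104.2 = 78.2 kips.
Governing: min(161.0, 117.9, 113.2, 78.2) = 78.2 kips → block shear.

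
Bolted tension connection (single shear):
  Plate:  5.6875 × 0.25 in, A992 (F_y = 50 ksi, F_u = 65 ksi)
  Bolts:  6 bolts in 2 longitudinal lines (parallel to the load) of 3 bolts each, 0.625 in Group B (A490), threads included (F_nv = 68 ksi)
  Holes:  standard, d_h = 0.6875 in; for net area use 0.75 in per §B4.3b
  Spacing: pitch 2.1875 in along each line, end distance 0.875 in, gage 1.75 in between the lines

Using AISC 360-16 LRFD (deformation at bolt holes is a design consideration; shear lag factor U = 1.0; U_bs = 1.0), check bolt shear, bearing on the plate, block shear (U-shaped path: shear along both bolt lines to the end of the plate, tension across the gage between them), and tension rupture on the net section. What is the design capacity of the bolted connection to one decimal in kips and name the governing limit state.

51.0 kips (net-section rupture governs)

Bolt shear: A_b = π(0.625)²/4 = 0.3068 in². φR_n = 0.75 × 68 × 0.3068 × 6 × 1 = 93.9 kips.
Bearing (0.25 in plate, F_u = 65 ksi): end bolts L_c = 0.875 − 0.6875/2 = 0.53125, R_n = min(1.2×0.53125×0.25×65, 2.4×0.625×0.25×65) = 10.359 kips/bolt; interior L_c = 2.1875 − 0.6875 = 1.5, R_n = 24.375 kips/bolt. φR_n = 0.75 × (2×10.359 + 4×24.375) = 88.7 kips.
Block shear: shear path 2×[0.875+2×2.1875] = 2×5.25 in, A_gv = 2.625, A_nv = 2×(5.25 − 2.5×0.75)×0.25 = 1.6875 in²; tension across gage: (1.75 − 1×0.75)×0.25 = 0.25 in². R_n = min(0.6×65×1.6875, 0.6×50×2.625) + 1.0×65×0.25 = min(65.813, 78.75) + 16.25 = 82.063 kips. φR_n = 0.75 × 82.063 = 61.5 kips.
Tension rupture (net): A_n = (5.6875 − 2×0.75)×0.25 = 1.0469 in² (U = 1.0, A_e = A_n). φR_n = 0.75 × 65 × 1.0469 = 51.0 kips.
Governing: min(93.9, 88.7, 61.5, 51.0) = 51.0 kips → net-section rupture.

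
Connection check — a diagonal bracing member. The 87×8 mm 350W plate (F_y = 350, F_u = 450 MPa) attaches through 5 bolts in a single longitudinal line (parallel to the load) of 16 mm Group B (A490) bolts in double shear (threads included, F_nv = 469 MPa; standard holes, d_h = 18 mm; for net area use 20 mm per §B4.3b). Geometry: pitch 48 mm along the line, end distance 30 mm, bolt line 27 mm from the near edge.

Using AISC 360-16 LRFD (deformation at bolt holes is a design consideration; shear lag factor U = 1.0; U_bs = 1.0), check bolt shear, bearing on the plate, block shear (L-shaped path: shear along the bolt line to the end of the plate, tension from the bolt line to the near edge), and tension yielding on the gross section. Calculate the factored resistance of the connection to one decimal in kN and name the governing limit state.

Bolt shear: A_b = π(16)²/4 = 201.06 mm². φR_n = 0.75 × 469 × 201.06 × 5 × 2 = 707.2 kN.
Bearing (8 mm plate, F_u = 450 MPa): end bolts L_c = 30 − 18/2 = 21, R_n = min(1.2×21×8×450, 2.4×16×8×450) = 90.72 kN/bolt; interior L_c = 48 − 18 = 30, R_n = 129.6 kN/bolt. φR_n = 0.75 × (1×90.72 + 4×129.6) = 456.8 kN.
Block shear: shear path 1×[30+4×48] = 1×222 mm, A_gv = 1776, A_nv = 1×(222 − 4.5×20)×8 = 1056 mm²; tension to near edge: (27 − 0.5×20)×8 = 136 mm². R_n = min(0.6×450×1056, 0.6×350×1776) + 1.0×450×136 = min(285.12, 372.96) + 61.2 = 346.32 kN. φR_n = 0.75 × 346.32 = 259.7 kN.
Tension yield (gross): A_g = 87×8 = 696 mm². φR_n = 0.90 × 350 × 696 = 219.2 kN.
Governing: min(707.2, 456.8, 259.7, 219.2) = 219.2 kN → gross-section yield.

219.2 kN (gross-section yield governs)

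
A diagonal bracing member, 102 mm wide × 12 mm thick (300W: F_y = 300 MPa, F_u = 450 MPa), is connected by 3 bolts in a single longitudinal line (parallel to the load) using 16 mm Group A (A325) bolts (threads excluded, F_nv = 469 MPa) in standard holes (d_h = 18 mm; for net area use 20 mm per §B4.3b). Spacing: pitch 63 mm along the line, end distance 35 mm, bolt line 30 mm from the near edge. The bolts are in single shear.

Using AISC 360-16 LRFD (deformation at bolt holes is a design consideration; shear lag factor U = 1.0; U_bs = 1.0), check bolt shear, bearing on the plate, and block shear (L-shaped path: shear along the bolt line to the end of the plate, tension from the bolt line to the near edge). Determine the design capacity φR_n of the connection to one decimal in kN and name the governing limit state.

212.2 kN (bolt shear governs)

Bolt shear: A_b = π(16)²/4 = 201.06 mm². φR_n = 0.75 × 469 × 201.06 × 3 × 1 = 212.2 kN.
Bearing (12 mm plate, F_u = 450 MPa): end bolts L_c = 35 − 18/2 = 26, R_n = min(1.2×26×12×450, 2.4×16×12×450) = 168.48 kN/bolt; interior L_c = 63 − 18 = 45, R_n = 207.36 kN/bolt. φR_n = 0.75 × (1×168.48 + 2×207.36) = 437.4 kN.
Block shear: shear path 1×[35+2×63] = 1×161 mm, A_gv = 1932, A_nv = 1×(161 − 2.5×20)×12 = 1332 mm²; tension to near edge: (30 − 0.5×20)×12 = 240 mm². R_n = min(0.6×450×1332, 0.6×300×1932) + 1.0×450×240 = min(359.64, 347.76) + 108 = 455.76 kN. φR_n = 0.75 × 455.76 = 341.8 kN.
Governing: min(212.2, 437.4, 341.8) = 212.2 kN → bolt shear.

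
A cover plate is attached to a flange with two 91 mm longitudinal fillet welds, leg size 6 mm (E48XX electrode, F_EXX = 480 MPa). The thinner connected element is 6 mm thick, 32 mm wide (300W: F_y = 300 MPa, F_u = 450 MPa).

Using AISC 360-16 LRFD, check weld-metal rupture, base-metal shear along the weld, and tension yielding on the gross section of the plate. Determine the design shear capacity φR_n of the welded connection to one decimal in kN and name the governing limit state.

51.8 kN (gross-section yield governs)

Weld metal: throat = 0.707×6 = 4.242 mm, L = 2×91 = 182 mm. φR_n = 0.75 × 0.6 × 480 × 4.242 × 182 = 166.8 kN.
Base metal shear (6 mm plate): yield φR_n = 1.0×0.6×300×6×182 = 196.6 kN; rupture φR_n = 0.75×0.6×450×6×182 = 221.1 kN; take 196.6 kN (yield).
Tension yield (gross): A_g = 32×6 = 192 mm². φR_n = 0.90 × 300 × 192 = 51.8 kN.
Governing: min(166.8, 196.6, 51.8) = 51.8 kN → gross-section yield.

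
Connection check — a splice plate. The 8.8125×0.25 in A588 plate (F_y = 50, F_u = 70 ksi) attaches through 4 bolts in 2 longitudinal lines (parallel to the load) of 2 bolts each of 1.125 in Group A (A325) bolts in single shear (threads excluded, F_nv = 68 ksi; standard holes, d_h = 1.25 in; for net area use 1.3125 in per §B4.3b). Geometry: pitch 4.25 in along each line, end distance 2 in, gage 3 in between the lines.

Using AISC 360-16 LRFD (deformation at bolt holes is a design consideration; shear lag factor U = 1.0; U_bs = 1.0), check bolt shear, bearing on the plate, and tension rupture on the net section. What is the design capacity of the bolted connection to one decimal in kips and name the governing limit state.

81.2 kips (net-section rupture governs)

Bolt shear: A_b = π(1.125)²/4 = 0.99402 in². φR_n = 0.75 × 68 × 0.99402 × 4 × 1 = 202.8 kips.
Bearing (0.25 in plate, F_u = 70 ksi): end bolts L_c = 2 − 1.25/2 = 1.375, R_n = min(1.2×1.375×0.25×70, 2.4×1.125×0.25×70) = 28.875 kips/bolt; interior L_c = 4.25 − 1.25 = 3, R_n = 47.25 kips/bolt. φR_n = 0.75 × (2×28.875 + 2×47.25) = 114.2 kips.
Tension rupture (net): A_n = (8.8125 − 2×1.3125)×0.25 = 1.5469 in² (U = 1.0, A_e = A_n). φR_n = 0.75 × 70 × 1.5469 = 81.2 kips.
Governing: min(202.8, 114.2, 81.2) = 81.2 kips → net-section rupture.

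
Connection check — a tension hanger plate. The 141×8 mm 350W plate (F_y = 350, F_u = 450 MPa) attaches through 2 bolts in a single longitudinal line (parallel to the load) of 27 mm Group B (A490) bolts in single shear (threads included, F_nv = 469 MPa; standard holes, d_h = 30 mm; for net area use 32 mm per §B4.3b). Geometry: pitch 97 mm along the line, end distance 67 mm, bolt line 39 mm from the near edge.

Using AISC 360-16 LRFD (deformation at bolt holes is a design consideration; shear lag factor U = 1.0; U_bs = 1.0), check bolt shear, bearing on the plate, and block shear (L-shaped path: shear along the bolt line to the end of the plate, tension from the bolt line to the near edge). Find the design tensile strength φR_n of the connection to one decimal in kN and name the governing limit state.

Bolt shear: A_b = π(27)²/4 = 572.56 mm². φR_n = 0.75 × 469 × 572.56 × 2 × 1 = 402.8 kN.
Bearing (8 mm plate, F_u = 450 MPa): end bolts L_c = 67 − 30/2 = 52, R_n = min(1.2×52×8×450, 2.4×27×8×450) = 224.64 kN/bolt; interior L_c = 97 − 30 = 67, R_n = 233.28 kN/bolt. φR_n = 0.75 × (1×224.64 + 1×233.28) = 343.4 kN.
Block shear: shear path 1×[67+1×97] = 1×164 mm, A_gv = 1312, A_nv = 1×(164 − 1.5×32)×8 = 928 mm²; tension to near edge: (39 − 0.5×32)×8 = 184 mm². R_n = min(0.6×450×928, 0.6×350×1312) + 1.0×450×184 = min(250.56, 275.52) + 82.8 = 333.36 kN. φR_n = 0.75 × 333.36 = 250.0 kN.
Governing: min(402.8, 343.4, 250.0) = 250.0 kN → block shear.

250.0 kN (block shear governs)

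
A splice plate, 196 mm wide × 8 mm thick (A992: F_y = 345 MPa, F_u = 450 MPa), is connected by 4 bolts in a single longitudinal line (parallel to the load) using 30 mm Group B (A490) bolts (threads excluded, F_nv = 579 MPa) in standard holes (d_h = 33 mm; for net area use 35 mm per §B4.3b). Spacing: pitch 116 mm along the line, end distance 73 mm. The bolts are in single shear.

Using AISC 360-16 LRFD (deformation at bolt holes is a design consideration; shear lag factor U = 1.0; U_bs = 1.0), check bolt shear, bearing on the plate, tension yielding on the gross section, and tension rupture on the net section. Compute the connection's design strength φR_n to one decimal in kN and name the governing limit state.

Bolt shear: A_b = π(30)²/4 = 706.86 mm². φR_n = 0.75 × 579 × 706.86 × 4 × 1 = 1227.8 kN.
Bearing (8 mm plate, F_u = 450 MPa): end bolts L_c = 73 − 33/2 = 56.5, R_n = min(1.2×56.5×8×450, 2.4×30×8×450) = 244.08 kN/bolt; interior L_c = 116 − 33 = 83, R_n = 259.2 kN/bolt. φR_n = 0.75 × (1×244.08 + 3×259.2) = 766.3 kN.
Tension yield (gross): A_g = 196×8 = 1568 mm². φR_n = 0.90 × 345 × 1568 = 486.9 kN.
Tension rupture (net): A_n = (196 − 1×35)×8 = 1288 mm² (U = 1.0, A_e = A_n). φR_n = 0.75 × 450 × 1288 = 434.7 kN.
Governing: min(1227.8, 766.3, 486.9, 434.7) = 434.7 kN → net-section rupture.

434.7 kN (net-section rupture governs)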